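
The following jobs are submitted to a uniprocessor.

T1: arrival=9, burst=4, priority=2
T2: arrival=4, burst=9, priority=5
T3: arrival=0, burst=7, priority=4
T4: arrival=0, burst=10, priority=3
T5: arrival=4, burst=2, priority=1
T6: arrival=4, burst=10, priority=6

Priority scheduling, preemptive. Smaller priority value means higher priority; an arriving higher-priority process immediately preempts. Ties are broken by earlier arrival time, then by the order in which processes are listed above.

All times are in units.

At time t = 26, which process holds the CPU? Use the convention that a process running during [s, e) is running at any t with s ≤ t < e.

T2

Timeline: | T4 0-4 | T5 4-6 | T4 6-9 | T1 9-13 | T4 13-16 | T3 16-23 | T2 23-32 | T6 32-42 |
Completion: T1=13  T2=32  T3=23  T4=16  T5=6  T6=42
Turnaround (C−A): T1=4  T2=28  T3=23  T4=16  T5=2  T6=38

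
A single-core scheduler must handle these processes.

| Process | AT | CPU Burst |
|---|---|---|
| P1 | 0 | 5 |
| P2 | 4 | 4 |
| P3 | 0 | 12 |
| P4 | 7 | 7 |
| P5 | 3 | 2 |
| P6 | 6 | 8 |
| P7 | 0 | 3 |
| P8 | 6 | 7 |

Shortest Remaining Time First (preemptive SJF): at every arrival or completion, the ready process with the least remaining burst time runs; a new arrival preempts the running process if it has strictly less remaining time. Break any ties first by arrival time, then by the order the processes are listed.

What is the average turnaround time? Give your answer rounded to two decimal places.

17.25

Schedule: | P7 0-3 | P5 3-5 | P2 5-9 | P1 9-14 | P8 14-21 | P4 21-28 | P6 28-36 | P3 36-48 |
Completion: P1=14  P2=9  P3=48  P4=28  P5=5  P6=36  P7=3  P8=21
Turnaround (C−A): P1=14  P2=5  P3=48  P4=21  P5=2  P6=30  P7=3  P8=15
Turnaround times: P1=14, P2=5, P3=48, P4=21, P5=2, P6=30, P7=3, P8=15
Average turnaround = (14+5+48+21+2+30+3+15) / 8 = 138/8 = 17.25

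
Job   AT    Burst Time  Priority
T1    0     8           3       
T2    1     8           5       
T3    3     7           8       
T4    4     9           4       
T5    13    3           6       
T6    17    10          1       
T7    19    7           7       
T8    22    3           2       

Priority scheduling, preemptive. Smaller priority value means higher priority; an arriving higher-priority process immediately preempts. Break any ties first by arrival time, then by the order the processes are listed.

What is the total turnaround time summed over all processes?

185

Gantt: | T1 0-8 | T4 8-17 | T6 17-27 | T8 27-30 | T2 30-38 | T5 38-41 | T7 41-48 | T3 48-55 |
Completion: T1=8  T2=38  T3=55  T4=17  T5=41  T6=27  T7=48  T8=30
Turnaround = completion − arrival: T1=8, T2=37, T3=52, T4=13, T5=28, T6=10, T7=29, T8=8
Total turnaround = 8 + 37 + 52 + 13 + 28 + 10 + 29 + 8 = 185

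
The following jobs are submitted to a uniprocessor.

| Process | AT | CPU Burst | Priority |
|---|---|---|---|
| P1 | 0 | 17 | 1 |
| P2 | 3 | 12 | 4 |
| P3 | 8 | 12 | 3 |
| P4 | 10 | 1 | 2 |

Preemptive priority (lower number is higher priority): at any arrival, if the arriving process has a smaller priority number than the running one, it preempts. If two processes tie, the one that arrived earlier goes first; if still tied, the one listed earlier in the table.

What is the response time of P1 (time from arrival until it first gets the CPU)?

0

Gantt: | P1 0-17 | P4 17-18 | P3 18-30 | P2 30-42 |
Completion: P1=17  P2=42  P3=30  P4=18
Response(P1) = first start − arrival = 0 − 0 = 0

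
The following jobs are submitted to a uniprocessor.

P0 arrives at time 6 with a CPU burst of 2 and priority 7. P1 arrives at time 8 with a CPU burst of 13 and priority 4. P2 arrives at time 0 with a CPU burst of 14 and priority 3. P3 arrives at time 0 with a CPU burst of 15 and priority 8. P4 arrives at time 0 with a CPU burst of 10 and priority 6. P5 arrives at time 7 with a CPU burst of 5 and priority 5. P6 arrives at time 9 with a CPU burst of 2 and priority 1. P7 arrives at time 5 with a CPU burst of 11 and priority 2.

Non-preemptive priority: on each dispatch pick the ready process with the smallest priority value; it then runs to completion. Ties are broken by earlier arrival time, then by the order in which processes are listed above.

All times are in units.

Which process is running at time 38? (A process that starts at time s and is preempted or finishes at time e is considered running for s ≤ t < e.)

P1

Timeline: | P2 0-14 | P6 14-16 | P7 16-27 | P1 27-40 | P5 40-45 | P4 45-55 | P0 55-57 | P3 57-72 |
Completion: P0=57  P1=40  P2=14  P3=72  P4=55  P5=45  P6=16  P7=27
Turnaround (C−A): P0=51  P1=32  P2=14  P3=72  P4=55  P5=38  P6=7  P7=22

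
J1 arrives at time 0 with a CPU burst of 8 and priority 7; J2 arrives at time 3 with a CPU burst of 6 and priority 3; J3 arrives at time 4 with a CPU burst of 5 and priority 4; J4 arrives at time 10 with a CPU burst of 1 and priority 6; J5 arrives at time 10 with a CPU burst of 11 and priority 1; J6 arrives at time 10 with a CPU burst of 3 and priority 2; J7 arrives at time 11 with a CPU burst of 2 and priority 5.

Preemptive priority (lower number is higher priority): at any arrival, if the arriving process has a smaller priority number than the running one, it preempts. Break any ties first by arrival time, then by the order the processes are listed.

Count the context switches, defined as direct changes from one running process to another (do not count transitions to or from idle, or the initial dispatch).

8

Gantt: | J1 0-3 | J2 3-9 | J3 9-10 | J5 10-21 | J6 21-24 | J3 24-28 | J7 28-30 | J4 30-31 | J1 31-36 |
Completion: J1=36  J2=9  J3=28  J4=31  J5=21  J6=24  J7=30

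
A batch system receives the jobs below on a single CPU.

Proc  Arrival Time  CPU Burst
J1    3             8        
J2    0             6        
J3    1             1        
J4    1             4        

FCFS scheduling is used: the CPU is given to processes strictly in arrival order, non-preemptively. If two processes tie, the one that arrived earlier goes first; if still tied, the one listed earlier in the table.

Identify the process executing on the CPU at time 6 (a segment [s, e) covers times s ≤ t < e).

Gantt: | J2 0-6 | J3 6-7 | J4 7-11 | J1 11-19 |
Completion: J1=19  J2=6  J3=7  J4=11

J3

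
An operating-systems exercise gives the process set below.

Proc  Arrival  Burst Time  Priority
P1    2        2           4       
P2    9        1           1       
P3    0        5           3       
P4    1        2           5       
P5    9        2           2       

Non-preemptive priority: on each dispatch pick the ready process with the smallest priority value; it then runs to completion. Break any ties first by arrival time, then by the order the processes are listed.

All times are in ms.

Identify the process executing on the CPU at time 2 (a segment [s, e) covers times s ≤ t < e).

P3

Schedule: | P3 0-5 | P1 5-7 | P4 7-9 | P2 9-10 | P5 10-12 |
Completion: P1=7  P2=10  P3=5  P4=9  P5=12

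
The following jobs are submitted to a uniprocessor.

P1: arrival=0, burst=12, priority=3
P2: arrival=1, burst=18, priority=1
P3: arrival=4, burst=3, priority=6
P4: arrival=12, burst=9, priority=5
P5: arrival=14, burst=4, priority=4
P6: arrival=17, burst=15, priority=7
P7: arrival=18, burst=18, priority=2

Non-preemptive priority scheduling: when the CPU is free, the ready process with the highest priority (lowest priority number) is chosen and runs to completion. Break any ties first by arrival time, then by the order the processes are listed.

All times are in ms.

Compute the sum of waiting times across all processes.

Timeline: | P1 0-12 | P2 12-30 | P7 30-48 | P5 48-52 | P4 52-61 | P3 61-64 | P6 64-79 |
Completion: P1=12  P2=30  P3=64  P4=61  P5=52  P6=79  P7=48
Waiting = turnaround − burst: P1=0, P2=11, P3=57, P4=40, P5=34, P6=47, P7=12
Total waiting = 0 + 11 + 57 + 40 + 34 + 47 + 12 = 201

201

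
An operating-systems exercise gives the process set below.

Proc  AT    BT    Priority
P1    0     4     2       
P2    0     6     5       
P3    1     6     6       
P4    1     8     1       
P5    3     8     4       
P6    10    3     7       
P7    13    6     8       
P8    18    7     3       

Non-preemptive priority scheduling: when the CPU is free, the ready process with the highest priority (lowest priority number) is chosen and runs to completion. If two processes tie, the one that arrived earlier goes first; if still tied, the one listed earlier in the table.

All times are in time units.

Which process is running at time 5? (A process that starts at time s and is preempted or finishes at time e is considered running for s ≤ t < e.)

Schedule: | P1 0-4 | P4 4-12 | P5 12-20 | P8 20-27 | P2 27-33 | P3 33-39 | P6 39-42 | P7 42-48 |
Completion: P1=4  P2=33  P3=39  P4=12  P5=20  P6=42  P7=48  P8=27
Turnaround (C−A): P1=4  P2=33  P3=38  P4=11  P5=17  P6=32  P7=35  P8=9

P4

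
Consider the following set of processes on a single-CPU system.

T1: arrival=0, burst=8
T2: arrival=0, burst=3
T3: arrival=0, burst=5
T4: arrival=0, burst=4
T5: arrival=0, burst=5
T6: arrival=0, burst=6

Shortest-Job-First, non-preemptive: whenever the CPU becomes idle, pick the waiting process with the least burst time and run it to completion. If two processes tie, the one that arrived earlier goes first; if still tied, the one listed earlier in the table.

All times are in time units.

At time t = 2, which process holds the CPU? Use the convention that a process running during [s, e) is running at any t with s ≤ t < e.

T2

Schedule: | T2 0-3 | T4 3-7 | T3 7-12 | T5 12-17 | T6 17-23 | T1 23-31 |
Completion: T1=31  T2=3  T3=12  T4=7  T5=17  T6=23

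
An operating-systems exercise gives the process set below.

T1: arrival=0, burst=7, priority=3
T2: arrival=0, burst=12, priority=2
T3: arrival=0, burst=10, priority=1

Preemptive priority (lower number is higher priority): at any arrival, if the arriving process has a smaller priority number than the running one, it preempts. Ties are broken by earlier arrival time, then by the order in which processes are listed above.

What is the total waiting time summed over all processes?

32

Schedule: | T3 0-10 | T2 10-22 | T1 22-29 |
Completion: T1=29  T2=22  T3=10
Turnaround (C−A): T1=29  T2=22  T3=10
Waiting = turnaround − burst: T1=22, T2=10, T3=0
Total waiting = 22 + 10 + 0 = 32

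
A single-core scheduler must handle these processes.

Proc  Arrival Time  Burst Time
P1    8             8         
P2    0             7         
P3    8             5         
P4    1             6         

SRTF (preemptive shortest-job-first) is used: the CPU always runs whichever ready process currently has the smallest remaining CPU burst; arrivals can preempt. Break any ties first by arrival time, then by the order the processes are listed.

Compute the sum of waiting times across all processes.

Schedule: | P2 0-7 | P4 7-13 | P3 13-18 | P1 18-26 |
Completion: P1=26  P2=7  P3=18  P4=13
Waiting = turnaround − burst: P1=10, P2=0, P3=5, P4=6
Total waiting = 10 + 0 + 5 + 6 = 21

21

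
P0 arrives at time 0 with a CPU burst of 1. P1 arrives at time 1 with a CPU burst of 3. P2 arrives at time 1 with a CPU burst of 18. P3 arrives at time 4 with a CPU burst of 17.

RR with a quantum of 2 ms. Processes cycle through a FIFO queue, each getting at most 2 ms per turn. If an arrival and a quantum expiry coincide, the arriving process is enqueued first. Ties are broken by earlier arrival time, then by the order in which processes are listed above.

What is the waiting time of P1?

2

Gantt: | P0 0-1 | P1 1-3 | P2 3-5 | P1 5-6 | P3 6-8 | P2 8-10 | P3 10-12 | P2 12-14 | P3 14-16 | P2 16-18 | P3 18-20 | P2 20-22 | P3 22-24 | P2 24-26 | P3 26-28 | P2 28-30 | P3 30-32 | P2 32-34 | P3 34-36 | P2 36-38 | P3 38-39 |
Completion: P0=1  P1=6  P2=38  P3=39
Turnaround (C−A): P0=1  P1=5  P2=37  P3=35
Waiting(P1) = turnaround − burst = 5 − 3 = 2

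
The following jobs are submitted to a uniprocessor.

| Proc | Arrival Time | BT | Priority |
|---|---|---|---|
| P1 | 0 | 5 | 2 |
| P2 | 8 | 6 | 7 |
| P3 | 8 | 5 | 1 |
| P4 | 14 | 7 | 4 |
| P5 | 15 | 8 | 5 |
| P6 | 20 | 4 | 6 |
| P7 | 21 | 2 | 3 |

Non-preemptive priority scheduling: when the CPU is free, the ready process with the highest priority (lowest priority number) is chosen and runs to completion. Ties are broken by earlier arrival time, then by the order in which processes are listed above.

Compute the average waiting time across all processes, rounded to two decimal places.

6.29

Timeline: | P1 0-5 | idle 5-8 | P3 8-13 | P2 13-19 | P4 19-26 | P7 26-28 | P5 28-36 | P6 36-40 |
Completion: P1=5  P2=19  P3=13  P4=26  P5=36  P6=40  P7=28
Turnaround (C−A): P1=5  P2=11  P3=5  P4=12  P5=21  P6=20  P7=7
Waiting times: P1=0, P2=5, P3=0, P4=5, P5=13, P6=16, P7=5
Average waiting = (0+5+0+5+13+16+5) / 7 = 44/7 = 6.29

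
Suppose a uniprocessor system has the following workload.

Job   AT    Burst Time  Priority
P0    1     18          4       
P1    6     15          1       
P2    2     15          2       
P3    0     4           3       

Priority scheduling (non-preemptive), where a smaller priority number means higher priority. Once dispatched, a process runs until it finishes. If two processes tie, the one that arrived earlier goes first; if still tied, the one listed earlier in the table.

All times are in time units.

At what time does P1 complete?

34

Schedule: | P3 0-4 | P2 4-19 | P1 19-34 | P0 34-52 |
Completion: P0=52  P1=34  P2=19  P3=4
Turnaround (C−A): P0=51  P1=28  P2=17  P3=4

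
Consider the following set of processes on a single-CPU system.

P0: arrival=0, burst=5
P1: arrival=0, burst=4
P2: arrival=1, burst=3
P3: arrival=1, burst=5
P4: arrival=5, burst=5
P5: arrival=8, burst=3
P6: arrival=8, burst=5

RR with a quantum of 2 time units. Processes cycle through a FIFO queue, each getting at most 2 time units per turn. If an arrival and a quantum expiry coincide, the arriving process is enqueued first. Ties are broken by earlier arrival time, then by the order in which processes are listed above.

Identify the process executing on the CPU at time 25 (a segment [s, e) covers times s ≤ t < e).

Gantt: | P0 0-2 | P1 2-4 | P2 4-6 | P3 6-8 | P0 8-10 | P1 10-12 | P4 12-14 | P2 14-15 | P5 15-17 | P6 17-19 | P3 19-21 | P0 21-22 | P4 22-24 | P5 24-25 | P6 25-27 | P3 27-28 | P4 28-29 | P6 29-30 |
Completion: P0=22  P1=12  P2=15  P3=28  P4=29  P5=25  P6=30
Turnaround (C−A): P0=22  P1=12  P2=14  P3=27  P4=24  P5=17  P6=22

P6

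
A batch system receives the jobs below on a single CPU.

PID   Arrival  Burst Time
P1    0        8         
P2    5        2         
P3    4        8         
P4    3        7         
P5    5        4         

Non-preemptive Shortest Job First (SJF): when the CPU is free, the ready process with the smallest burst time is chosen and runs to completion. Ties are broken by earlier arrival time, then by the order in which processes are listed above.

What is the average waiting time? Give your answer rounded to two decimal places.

Schedule: | P1 0-8 | P2 8-10 | P5 10-14 | P4 14-21 | P3 21-29 |
Completion: P1=8  P2=10  P3=29  P4=21  P5=14
Waiting times: P1=0, P2=3, P3=17, P4=11, P5=5
Average waiting = (0+3+17+11+5) / 5 = 36/5 = 7.20

7.20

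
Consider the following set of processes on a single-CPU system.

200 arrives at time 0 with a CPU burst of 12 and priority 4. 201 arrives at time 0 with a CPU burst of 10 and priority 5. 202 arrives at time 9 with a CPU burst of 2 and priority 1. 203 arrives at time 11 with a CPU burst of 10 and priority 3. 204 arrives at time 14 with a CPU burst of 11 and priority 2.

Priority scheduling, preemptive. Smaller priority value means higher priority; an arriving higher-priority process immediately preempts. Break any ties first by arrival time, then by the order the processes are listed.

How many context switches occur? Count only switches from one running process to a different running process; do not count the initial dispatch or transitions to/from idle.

Schedule: | 200 0-9 | 202 9-11 | 203 11-14 | 204 14-25 | 203 25-32 | 200 32-35 | 201 35-45 |
Completion: 200=35  201=45  202=11  203=32  204=25
Turnaround (C−A): 200=35  201=45  202=2  203=21  204=11

6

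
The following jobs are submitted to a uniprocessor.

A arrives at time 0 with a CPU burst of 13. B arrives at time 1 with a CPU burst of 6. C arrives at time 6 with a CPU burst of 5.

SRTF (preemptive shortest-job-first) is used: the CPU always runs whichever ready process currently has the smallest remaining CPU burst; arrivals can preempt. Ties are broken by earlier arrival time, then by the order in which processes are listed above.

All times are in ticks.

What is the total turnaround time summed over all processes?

36

Schedule: | A 0-1 | B 1-7 | C 7-12 | A 12-24 |
Completion: A=24  B=7  C=12
Turnaround (C−A): A=24  B=6  C=6
Turnaround = completion − arrival: A=24, B=6, C=6
Total turnaround = 24 + 6 + 6 = 36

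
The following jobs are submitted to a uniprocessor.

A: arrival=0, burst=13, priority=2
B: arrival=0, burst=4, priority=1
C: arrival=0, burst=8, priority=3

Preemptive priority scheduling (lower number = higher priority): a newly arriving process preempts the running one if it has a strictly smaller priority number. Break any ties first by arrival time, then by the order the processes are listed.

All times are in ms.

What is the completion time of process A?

Gantt: | B 0-4 | A 4-17 | C 17-25 |
Completion: A=17  B=4  C=25
Turnaround (C−A): A=17  B=4  C=25

17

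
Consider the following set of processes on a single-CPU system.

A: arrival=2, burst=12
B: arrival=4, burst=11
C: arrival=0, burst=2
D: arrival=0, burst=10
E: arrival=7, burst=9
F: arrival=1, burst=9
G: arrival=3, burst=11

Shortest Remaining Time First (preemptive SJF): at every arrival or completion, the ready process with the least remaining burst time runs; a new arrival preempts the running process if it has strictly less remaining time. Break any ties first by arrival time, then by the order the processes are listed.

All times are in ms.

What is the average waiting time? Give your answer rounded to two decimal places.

Timeline: | C 0-2 | F 2-11 | E 11-20 | D 20-30 | G 30-41 | B 41-52 | A 52-64 |
Completion: A=64  B=52  C=2  D=30  E=20  F=11  G=41
Waiting times: A=50, B=37, C=0, D=20, E=4, F=1, G=27
Average waiting = (50+37+0+20+4+1+27) / 7 = 139/7 = 19.86

19.86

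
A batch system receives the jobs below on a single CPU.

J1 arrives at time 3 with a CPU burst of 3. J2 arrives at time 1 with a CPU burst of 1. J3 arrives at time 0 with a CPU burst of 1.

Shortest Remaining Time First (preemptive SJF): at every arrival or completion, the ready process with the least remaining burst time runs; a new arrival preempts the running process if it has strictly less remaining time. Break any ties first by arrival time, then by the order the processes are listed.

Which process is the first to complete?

Timeline: | J3 0-1 | J2 1-2 | idle 2-3 | J1 3-6 |
Completion: J1=6  J2=2  J3=1
Turnaround (C−A): J1=3  J2=1  J3=1
Finish order: J3 → J2 → J1

J3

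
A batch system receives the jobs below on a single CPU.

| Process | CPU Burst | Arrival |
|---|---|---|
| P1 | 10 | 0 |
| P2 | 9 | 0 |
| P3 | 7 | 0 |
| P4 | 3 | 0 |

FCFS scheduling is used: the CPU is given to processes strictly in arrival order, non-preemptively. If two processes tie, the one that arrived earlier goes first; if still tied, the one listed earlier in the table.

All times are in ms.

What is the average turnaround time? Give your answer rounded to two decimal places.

Schedule: | P1 0-10 | P2 10-19 | P3 19-26 | P4 26-29 |
Completion: P1=10  P2=19  P3=26  P4=29
Turnaround times: P1=10, P2=19, P3=26, P4=29
Average turnaround = (10+19+26+29) / 4 = 84/4 = 21.00

21.00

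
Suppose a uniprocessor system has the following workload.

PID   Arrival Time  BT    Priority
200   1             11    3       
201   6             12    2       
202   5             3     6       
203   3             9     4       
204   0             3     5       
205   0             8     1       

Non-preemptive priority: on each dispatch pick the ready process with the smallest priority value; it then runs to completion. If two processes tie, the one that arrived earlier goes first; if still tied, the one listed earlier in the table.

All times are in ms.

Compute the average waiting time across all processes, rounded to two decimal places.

Timeline: | 205 0-8 | 201 8-20 | 200 20-31 | 203 31-40 | 204 40-43 | 202 43-46 |
Completion: 200=31  201=20  202=46  203=40  204=43  205=8
Waiting times: 200=19, 201=2, 202=38, 203=28, 204=40, 205=0
Average waiting = (19+2+38+28+40+0) / 6 = 127/6 = 21.17

21.17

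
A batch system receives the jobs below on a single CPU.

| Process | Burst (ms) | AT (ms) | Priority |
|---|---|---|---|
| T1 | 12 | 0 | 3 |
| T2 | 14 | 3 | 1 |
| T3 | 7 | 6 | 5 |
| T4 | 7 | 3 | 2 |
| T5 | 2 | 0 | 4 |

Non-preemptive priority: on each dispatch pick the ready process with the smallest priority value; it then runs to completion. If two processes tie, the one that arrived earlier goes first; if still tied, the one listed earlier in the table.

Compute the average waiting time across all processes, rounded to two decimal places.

Timeline: | T1 0-12 | T2 12-26 | T4 26-33 | T5 33-35 | T3 35-42 |
Completion: T1=12  T2=26  T3=42  T4=33  T5=35
Waiting times: T1=0, T2=9, T3=29, T4=23, T5=33
Average waiting = (0+9+29+23+33) / 5 = 94/5 = 18.80

18.80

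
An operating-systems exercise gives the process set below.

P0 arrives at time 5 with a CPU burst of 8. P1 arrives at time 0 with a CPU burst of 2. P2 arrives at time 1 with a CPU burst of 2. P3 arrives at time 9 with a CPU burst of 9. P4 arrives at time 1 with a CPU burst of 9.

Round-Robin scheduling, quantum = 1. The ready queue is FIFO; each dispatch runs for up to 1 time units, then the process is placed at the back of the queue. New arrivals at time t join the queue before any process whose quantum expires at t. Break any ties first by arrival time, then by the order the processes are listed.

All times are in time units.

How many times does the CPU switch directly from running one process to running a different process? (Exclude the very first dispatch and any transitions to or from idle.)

Timeline: | P1 0-1 | P2 1-2 | P4 2-3 | P1 3-4 | P2 4-5 | P4 5-6 | P0 6-7 | P4 7-8 | P0 8-9 | P4 9-10 | P3 10-11 | P0 11-12 | P4 12-13 | P3 13-14 | P0 14-15 | P4 15-16 | P3 16-17 | P0 17-18 | P4 18-19 | P3 19-20 | P0 20-21 | P4 21-22 | P3 22-23 | P0 23-24 | P4 24-25 | P3 25-26 | P0 26-27 | P3 27-30 |
Completion: P0=27  P1=4  P2=5  P3=30  P4=25

27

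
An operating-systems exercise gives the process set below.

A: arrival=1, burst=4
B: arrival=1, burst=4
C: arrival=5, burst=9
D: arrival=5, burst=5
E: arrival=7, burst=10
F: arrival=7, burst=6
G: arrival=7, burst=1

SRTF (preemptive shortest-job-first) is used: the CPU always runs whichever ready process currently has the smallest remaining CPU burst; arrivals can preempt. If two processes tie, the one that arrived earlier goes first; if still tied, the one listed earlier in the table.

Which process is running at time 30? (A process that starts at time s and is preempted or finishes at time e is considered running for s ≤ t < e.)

Schedule: | idle 0-1 | A 1-5 | B 5-7 | G 7-8 | B 8-10 | D 10-15 | F 15-21 | C 21-30 | E 30-40 |
Completion: A=5  B=10  C=30  D=15  E=40  F=21  G=8

E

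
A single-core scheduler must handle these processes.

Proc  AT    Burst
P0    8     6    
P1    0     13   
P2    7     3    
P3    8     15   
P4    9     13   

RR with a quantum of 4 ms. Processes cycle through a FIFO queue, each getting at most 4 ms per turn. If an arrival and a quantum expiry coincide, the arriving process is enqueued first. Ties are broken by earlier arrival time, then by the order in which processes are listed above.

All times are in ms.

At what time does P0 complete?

Schedule: | P1 0-8 | P2 8-11 | P0 11-15 | P3 15-19 | P1 19-23 | P4 23-27 | P0 27-29 | P3 29-33 | P1 33-34 | P4 34-38 | P3 38-42 | P4 42-46 | P3 46-49 | P4 49-50 |
Completion: P0=29  P1=34  P2=11  P3=49  P4=50
Turnaround (C−A): P0=21  P1=34  P2=4  P3=41  P4=41

29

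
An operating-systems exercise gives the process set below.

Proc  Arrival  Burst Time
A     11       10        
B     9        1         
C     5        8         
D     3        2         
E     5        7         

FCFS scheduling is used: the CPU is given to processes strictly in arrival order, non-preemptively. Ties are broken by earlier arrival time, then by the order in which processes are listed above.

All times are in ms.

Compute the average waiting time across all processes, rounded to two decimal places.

5.80

Schedule: | idle 0-3 | D 3-5 | C 5-13 | E 13-20 | B 20-21 | A 21-31 |
Completion: A=31  B=21  C=13  D=5  E=20
Waiting times: A=10, B=11, C=0, D=0, E=8
Average waiting = (10+11+0+0+8) / 5 = 29/5 = 5.80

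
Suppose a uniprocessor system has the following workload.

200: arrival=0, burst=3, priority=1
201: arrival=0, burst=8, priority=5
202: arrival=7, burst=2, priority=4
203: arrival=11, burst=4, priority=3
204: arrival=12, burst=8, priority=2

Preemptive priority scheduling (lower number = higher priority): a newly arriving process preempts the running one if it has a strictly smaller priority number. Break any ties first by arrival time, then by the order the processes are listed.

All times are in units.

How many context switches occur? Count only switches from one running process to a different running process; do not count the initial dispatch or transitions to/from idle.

7

Schedule: | 200 0-3 | 201 3-7 | 202 7-9 | 201 9-11 | 203 11-12 | 204 12-20 | 203 20-23 | 201 23-25 |
Completion: 200=3  201=25  202=9  203=23  204=20
Turnaround (C−A): 200=3  201=25  202=2  203=12  204=8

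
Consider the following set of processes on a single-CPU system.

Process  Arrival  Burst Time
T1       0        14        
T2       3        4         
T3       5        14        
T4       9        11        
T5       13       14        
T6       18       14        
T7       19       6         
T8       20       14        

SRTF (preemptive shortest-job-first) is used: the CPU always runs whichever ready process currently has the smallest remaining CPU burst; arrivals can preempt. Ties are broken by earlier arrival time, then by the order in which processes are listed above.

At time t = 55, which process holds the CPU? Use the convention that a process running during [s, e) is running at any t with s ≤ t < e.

T5

Schedule: | T1 0-3 | T2 3-7 | T1 7-18 | T4 18-19 | T7 19-25 | T4 25-35 | T3 35-49 | T5 49-63 | T6 63-77 | T8 77-91 |
Completion: T1=18  T2=7  T3=49  T4=35  T5=63  T6=77  T7=25  T8=91
Turnaround (C−A): T1=18  T2=4  T3=44  T4=26  T5=50  T6=59  T7=6  T8=71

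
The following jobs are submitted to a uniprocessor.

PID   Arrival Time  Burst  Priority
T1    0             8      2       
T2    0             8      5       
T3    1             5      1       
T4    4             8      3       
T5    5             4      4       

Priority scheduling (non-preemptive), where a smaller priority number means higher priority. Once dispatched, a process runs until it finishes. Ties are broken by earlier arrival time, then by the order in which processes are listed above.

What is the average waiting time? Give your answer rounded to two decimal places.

Timeline: | T1 0-8 | T3 8-13 | T4 13-21 | T5 21-25 | T2 25-33 |
Completion: T1=8  T2=33  T3=13  T4=21  T5=25
Waiting times: T1=0, T2=25, T3=7, T4=9, T5=16
Average waiting = (0+25+7+9+16) / 5 = 57/5 = 11.40

11.40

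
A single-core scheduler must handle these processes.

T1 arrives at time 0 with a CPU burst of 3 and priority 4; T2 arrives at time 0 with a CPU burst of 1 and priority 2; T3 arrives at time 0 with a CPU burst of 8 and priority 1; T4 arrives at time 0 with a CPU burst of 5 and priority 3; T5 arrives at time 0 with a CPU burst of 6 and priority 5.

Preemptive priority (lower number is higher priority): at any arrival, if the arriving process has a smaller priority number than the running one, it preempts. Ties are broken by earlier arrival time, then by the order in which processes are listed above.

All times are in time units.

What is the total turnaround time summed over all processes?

71

Timeline: | T3 0-8 | T2 8-9 | T4 9-14 | T1 14-17 | T5 17-23 |
Completion: T1=17  T2=9  T3=8  T4=14  T5=23
Turnaround = completion − arrival: T1=17, T2=9, T3=8, T4=14, T5=23
Total turnaround = 17 + 9 + 8 + 14 + 23 = 71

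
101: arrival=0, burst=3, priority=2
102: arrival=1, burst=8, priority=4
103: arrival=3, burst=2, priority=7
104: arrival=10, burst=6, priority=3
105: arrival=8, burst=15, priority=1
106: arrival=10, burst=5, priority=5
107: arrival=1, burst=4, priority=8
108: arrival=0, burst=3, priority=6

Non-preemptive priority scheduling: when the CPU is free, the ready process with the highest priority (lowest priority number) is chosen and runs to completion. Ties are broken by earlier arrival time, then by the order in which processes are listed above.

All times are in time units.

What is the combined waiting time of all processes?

158

Gantt: | 101 0-3 | 102 3-11 | 105 11-26 | 104 26-32 | 106 32-37 | 108 37-40 | 103 40-42 | 107 42-46 |
Completion: 101=3  102=11  103=42  104=32  105=26  106=37  107=46  108=40
Turnaround (C−A): 101=3  102=10  103=39  104=22  105=18  106=27  107=45  108=40
Waiting = turnaround − burst: 101=0, 102=2, 103=37, 104=16, 105=3, 106=22, 107=41, 108=37
Total waiting = 0 + 2 + 37 + 16 + 3 + 22 + 41 + 37 = 158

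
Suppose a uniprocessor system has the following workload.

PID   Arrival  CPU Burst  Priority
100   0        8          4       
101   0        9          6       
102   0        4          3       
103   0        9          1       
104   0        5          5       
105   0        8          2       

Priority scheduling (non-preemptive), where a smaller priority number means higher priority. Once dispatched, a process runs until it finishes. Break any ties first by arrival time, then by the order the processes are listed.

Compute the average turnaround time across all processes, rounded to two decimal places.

25.50

Gantt: | 103 0-9 | 105 9-17 | 102 17-21 | 100 21-29 | 104 29-34 | 101 34-43 |
Completion: 100=29  101=43  102=21  103=9  104=34  105=17
Turnaround times: 100=29, 101=43, 102=21, 103=9, 104=34, 105=17
Average turnaround = (29+43+21+9+34+17) / 6 = 153/6 = 25.50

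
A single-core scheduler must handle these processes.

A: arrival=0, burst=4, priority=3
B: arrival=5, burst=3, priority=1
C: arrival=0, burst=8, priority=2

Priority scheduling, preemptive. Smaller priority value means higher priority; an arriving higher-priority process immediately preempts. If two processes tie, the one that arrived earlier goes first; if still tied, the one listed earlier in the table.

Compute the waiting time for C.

Gantt: | C 0-5 | B 5-8 | C 8-11 | A 11-15 |
Completion: A=15  B=8  C=11
Waiting(C) = turnaround − burst = 11 − 8 = 3

3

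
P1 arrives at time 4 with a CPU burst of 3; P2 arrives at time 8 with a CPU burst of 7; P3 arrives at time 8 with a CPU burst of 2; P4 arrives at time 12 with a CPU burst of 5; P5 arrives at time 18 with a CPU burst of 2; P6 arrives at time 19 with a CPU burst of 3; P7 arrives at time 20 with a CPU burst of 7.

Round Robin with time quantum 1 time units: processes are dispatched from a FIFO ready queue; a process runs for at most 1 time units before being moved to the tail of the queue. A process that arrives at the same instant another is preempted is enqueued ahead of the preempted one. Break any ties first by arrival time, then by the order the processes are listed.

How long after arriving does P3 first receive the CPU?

Gantt: | idle 0-4 | P1 4-7 | idle 7-8 | P2 8-9 | P3 9-10 | P2 10-11 | P3 11-12 | P2 12-13 | P4 13-14 | P2 14-15 | P4 15-16 | P2 16-17 | P4 17-18 | P2 18-19 | P5 19-20 | P4 20-21 | P6 21-22 | P2 22-23 | P7 23-24 | P5 24-25 | P4 25-26 | P6 26-27 | P7 27-28 | P6 28-29 | P7 29-34 |
Completion: P1=7  P2=23  P3=12  P4=26  P5=25  P6=29  P7=34
Turnaround (C−A): P1=3  P2=15  P3=4  P4=14  P5=7  P6=10  P7=14
Response(P3) = first start − arrival = 9 − 8 = 1

1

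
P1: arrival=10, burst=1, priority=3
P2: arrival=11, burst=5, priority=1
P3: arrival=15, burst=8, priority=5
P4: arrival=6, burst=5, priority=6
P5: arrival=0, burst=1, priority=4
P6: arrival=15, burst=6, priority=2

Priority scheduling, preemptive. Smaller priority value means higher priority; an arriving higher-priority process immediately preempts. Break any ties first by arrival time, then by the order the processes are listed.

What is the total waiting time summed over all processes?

28

Timeline: | P5 0-1 | idle 1-6 | P4 6-10 | P1 10-11 | P2 11-16 | P6 16-22 | P3 22-30 | P4 30-31 |
Completion: P1=11  P2=16  P3=30  P4=31  P5=1  P6=22
Turnaround (C−A): P1=1  P2=5  P3=15  P4=25  P5=1  P6=7
Waiting = turnaround − burst: P1=0, P2=0, P3=7, P4=20, P5=0, P6=1
Total waiting = 0 + 0 + 7 + 20 + 0 + 1 = 28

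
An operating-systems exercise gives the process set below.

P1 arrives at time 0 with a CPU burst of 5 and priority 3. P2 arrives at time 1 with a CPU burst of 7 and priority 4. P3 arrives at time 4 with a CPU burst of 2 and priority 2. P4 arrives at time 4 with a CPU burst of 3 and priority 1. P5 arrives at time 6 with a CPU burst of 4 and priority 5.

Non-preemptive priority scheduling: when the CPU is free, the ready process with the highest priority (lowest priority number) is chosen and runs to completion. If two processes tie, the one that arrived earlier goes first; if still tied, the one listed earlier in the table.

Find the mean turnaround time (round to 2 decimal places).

Schedule: | P1 0-5 | P4 5-8 | P3 8-10 | P2 10-17 | P5 17-21 |
Completion: P1=5  P2=17  P3=10  P4=8  P5=21
Turnaround times: P1=5, P2=16, P3=6, P4=4, P5=15
Average turnaround = (5+16+6+4+15) / 5 = 46/5 = 9.20

9.20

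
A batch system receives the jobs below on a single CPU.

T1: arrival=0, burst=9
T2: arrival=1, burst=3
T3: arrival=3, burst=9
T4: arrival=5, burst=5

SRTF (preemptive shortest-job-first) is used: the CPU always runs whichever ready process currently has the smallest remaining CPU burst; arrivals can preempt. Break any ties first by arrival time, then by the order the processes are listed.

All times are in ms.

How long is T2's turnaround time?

Timeline: | T1 0-1 | T2 1-4 | T1 4-5 | T4 5-10 | T1 10-17 | T3 17-26 |
Completion: T1=17  T2=4  T3=26  T4=10
Turnaround(T2) = completion − arrival = 4 − 1 = 3

3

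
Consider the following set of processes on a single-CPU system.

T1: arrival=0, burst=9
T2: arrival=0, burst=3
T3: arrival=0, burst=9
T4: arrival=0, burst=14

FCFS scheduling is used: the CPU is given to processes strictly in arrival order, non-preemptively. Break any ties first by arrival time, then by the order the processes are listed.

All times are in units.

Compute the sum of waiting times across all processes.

42

Gantt: | T1 0-9 | T2 9-12 | T3 12-21 | T4 21-35 |
Completion: T1=9  T2=12  T3=21  T4=35
Turnaround (C−A): T1=9  T2=12  T3=21  T4=35
Waiting = turnaround − burst: T1=0, T2=9, T3=12, T4=21
Total waiting = 0 + 9 + 12 + 21 = 42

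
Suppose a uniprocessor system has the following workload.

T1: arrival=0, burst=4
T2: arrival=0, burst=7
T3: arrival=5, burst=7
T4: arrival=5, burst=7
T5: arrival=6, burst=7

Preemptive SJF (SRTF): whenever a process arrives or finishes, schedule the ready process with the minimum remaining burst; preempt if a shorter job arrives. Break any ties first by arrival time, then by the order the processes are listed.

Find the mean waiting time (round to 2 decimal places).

Schedule: | T1 0-4 | T2 4-11 | T3 11-18 | T4 18-25 | T5 25-32 |
Completion: T1=4  T2=11  T3=18  T4=25  T5=32
Turnaround (C−A): T1=4  T2=11  T3=13  T4=20  T5=26
Waiting times: T1=0, T2=4, T3=6, T4=13, T5=19
Average waiting = (0+4+6+13+19) / 5 = 42/5 = 8.40

8.40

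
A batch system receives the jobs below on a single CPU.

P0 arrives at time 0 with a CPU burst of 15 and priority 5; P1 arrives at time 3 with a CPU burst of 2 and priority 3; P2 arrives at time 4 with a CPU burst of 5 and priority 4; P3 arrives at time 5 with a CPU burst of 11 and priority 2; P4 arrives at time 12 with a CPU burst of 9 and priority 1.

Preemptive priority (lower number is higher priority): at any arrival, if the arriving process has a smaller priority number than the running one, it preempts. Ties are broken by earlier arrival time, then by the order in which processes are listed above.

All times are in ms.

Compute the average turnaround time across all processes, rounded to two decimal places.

19.80

Timeline: | P0 0-3 | P1 3-5 | P3 5-12 | P4 12-21 | P3 21-25 | P2 25-30 | P0 30-42 |
Completion: P0=42  P1=5  P2=30  P3=25  P4=21
Turnaround (C−A): P0=42  P1=2  P2=26  P3=20  P4=9
Turnaround times: P0=42, P1=2, P2=26, P3=20, P4=9
Average turnaround = (42+2+26+20+9) / 5 = 99/5 = 19.80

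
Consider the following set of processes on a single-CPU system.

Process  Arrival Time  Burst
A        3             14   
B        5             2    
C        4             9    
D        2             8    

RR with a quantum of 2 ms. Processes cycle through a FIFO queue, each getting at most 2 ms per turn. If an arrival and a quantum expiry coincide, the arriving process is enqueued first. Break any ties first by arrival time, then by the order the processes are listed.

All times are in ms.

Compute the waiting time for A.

Schedule: | idle 0-2 | D 2-4 | A 4-6 | C 6-8 | D 8-10 | B 10-12 | A 12-14 | C 14-16 | D 16-18 | A 18-20 | C 20-22 | D 22-24 | A 24-26 | C 26-28 | A 28-30 | C 30-31 | A 31-35 |
Completion: A=35  B=12  C=31  D=24
Turnaround (C−A): A=32  B=7  C=27  D=22
Waiting(A) = turnaround − burst = 32 − 14 = 18

18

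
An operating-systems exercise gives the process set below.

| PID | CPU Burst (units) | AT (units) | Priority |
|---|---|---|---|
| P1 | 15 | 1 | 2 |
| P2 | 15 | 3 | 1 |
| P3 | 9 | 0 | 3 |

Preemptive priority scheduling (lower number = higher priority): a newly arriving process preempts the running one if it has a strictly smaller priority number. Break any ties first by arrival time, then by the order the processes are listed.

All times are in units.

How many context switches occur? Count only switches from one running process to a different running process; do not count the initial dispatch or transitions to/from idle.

4

Gantt: | P3 0-1 | P1 1-3 | P2 3-18 | P1 18-31 | P3 31-39 |
Completion: P1=31  P2=18  P3=39
Turnaround (C−A): P1=30  P2=15  P3=39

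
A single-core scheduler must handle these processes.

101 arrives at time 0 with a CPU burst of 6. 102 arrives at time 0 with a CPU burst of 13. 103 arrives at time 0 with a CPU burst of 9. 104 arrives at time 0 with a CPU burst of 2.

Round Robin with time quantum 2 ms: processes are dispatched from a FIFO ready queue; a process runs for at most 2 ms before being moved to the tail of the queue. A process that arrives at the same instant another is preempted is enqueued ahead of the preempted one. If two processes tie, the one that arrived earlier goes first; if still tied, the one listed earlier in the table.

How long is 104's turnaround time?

8

Gantt: | 101 0-2 | 102 2-4 | 103 4-6 | 104 6-8 | 101 8-10 | 102 10-12 | 103 12-14 | 101 14-16 | 102 16-18 | 103 18-20 | 102 20-22 | 103 22-24 | 102 24-26 | 103 26-27 | 102 27-30 |
Completion: 101=16  102=30  103=27  104=8
Turnaround (C−A): 101=16  102=30  103=27  104=8
Turnaround(104) = completion − arrival = 8 − 0 = 8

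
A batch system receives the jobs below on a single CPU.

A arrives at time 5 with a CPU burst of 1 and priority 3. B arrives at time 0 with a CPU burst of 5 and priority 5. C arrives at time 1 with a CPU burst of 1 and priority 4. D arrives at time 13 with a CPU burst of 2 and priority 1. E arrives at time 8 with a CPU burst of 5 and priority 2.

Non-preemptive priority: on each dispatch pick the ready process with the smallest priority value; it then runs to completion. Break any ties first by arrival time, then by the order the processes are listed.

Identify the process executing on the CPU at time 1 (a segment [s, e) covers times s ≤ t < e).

Timeline: | B 0-5 | A 5-6 | C 6-7 | idle 7-8 | E 8-13 | D 13-15 |
Completion: A=6  B=5  C=7  D=15  E=13

B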